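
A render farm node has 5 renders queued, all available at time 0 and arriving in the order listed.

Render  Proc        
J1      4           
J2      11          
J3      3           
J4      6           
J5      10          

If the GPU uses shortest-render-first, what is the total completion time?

80

SPT (increasing processing time): J3 J1 J4 J5 J2.
J3: 0→3
J1: 3→7
J4: 7→13
J5: 13→23
J2: 23→34
Sum = 3+7+13+23+34 = 80.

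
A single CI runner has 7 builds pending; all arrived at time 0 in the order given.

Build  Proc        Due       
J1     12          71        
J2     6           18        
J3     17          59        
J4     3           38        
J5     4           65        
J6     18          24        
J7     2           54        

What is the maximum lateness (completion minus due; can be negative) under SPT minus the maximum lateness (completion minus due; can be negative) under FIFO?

SPT (increasing processing time): J7 J4 J5 J2 J1 J3 J6.
J7: 0→2, due 54, lateness -52
J4: 2→5, due 38, lateness -33
J5: 5→9, due 65, lateness -56
J2: 9→15, due 18, lateness -3
J1: 15→27, due 71, lateness -44
J3: 27→44, due 59, lateness -15
J6: 44→62, due 24, lateness 38
Maximum = 38.
FIFO (arrival order): J1 J2 J3 J4 J5 J6 J7.
J1: 0→12, due 71, lateness -59
J2: 12→18, due 18, lateness 0
J3: 18→35, due 59, lateness -24
J4: 35→38, due 38, lateness 0
J5: 38→42, due 65, lateness -23
J6: 42→60, due 24, lateness 36
J7: 60→62, due 54, lateness 8
Maximum = 36.
Difference = 38 − 36 = 2.

2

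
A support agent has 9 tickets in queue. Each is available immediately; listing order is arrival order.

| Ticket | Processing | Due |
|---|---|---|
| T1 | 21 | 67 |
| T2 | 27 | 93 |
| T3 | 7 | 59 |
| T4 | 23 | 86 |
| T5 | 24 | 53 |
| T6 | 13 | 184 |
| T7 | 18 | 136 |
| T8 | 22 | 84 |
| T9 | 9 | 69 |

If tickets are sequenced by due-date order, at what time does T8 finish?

EDD (increasing due date): T5 T3 T1 T9 T8 T4 T2 T7 T6.
T5: 0→24
T3: 24→31
T1: 31→52
T9: 52→61
T8: 61→83

83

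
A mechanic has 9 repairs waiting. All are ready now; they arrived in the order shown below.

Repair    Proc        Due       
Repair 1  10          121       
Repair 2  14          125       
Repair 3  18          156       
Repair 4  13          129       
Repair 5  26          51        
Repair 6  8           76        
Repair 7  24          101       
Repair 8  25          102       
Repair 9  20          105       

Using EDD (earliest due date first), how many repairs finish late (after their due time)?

3

EDD (increasing due date): Repair 5 Repair 6 Repair 7 Repair 8 Repair 9 Repair 1 Repair 2 Repair 4 Repair 3.
Repair 5: 0→26, due 51, tardiness 0
Repair 6: 26→34, due 76, tardiness 0
Repair 7: 34→58, due 101, tardiness 0
Repair 8: 58→83, due 102, tardiness 0
Repair 9: 83→103, due 105, tardiness 0
Repair 1: 103→113, due 121, tardiness 0
Repair 2: 113→127, due 125, tardiness 2
Repair 4: 127→140, due 129, tardiness 11
Repair 3: 140→158, due 156, tardiness 2
Late repairs: 3.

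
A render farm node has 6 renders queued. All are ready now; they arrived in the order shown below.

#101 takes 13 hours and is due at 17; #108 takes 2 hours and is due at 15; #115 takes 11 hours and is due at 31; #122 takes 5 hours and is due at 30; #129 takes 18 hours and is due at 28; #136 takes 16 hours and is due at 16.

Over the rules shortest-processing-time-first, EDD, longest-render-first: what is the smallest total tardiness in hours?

SPT (increasing processing time): #108 #122 #115 #101 #136 #129.
#108: 0→2, due 15, tardiness 0
#122: 2→7, due 30, tardiness 0
#115: 7→18, due 31, tardiness 0
#101: 18→31, due 17, tardiness 14
#136: 31→47, due 16, tardiness 31
#129: 47→65, due 28, tardiness 37
Sum = 0+0+0+14+31+37 = 82.
EDD (increasing due date): #108 #136 #101 #129 #122 #115.
#108: 0→2, due 15, tardiness 0
#136: 2→18, due 16, tardiness 2
#101: 18→31, due 17, tardiness 14
#129: 31→49, due 28, tardiness 21
#122: 49→54, due 30, tardiness 24
#115: 54→65, due 31, tardiness 34
Sum = 0+2+14+21+24+34 = 95.
LPT (decreasing processing time): #129 #136 #101 #115 #122 #108.
#129: 0→18, due 28, tardiness 0
#136: 18→34, due 16, tardiness 18
#101: 34→47, due 17, tardiness 30
#115: 47→58, due 31, tardiness 27
#122: 58→63, due 30, tardiness 33
#108: 63→65, due 15, tardiness 50
Sum = 0+18+30+27+33+50 = 158.
SPT 82, EDD 95, LPT 158 → minimum 82.

82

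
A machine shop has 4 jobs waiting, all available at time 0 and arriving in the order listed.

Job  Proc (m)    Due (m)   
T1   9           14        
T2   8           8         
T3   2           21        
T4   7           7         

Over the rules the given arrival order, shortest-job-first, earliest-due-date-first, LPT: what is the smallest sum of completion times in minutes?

FIFO (arrival order): T1 T2 T3 T4.
T1: 0→9
T2: 9→17
T3: 17→19
T4: 19→26
Sum = 9+17+19+26 = 71.
SPT (increasing processing time): T3 T4 T2 T1.
T3: 0→2
T4: 2→9
T2: 9→17
T1: 17→26
Sum = 2+9+17+26 = 54.
EDD (increasing due date): T4 T2 T1 T3.
T4: 0→7
T2: 7→15
T1: 15→24
T3: 24→26
Sum = 7+15+24+26 = 72.
LPT (decreasing processing time): T1 T2 T4 T3.
T1: 0→9
T2: 9→17
T4: 17→24
T3: 24→26
Sum = 9+17+24+26 = 76.
FIFO 71, SPT 54, EDD 72, LPT 76 → minimum 54.

54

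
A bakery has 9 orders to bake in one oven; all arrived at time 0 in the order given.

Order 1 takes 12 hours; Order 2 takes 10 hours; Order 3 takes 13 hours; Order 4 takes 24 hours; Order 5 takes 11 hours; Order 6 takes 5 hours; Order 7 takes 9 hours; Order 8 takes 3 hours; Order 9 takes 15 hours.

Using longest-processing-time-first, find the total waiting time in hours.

532

LPT (decreasing processing time): Order 4 Order 9 Order 3 Order 1 Order 5 Order 2 Order 7 Order 6 Order 8.
Order 4: waits 0, runs 0→24
Order 9: waits 24, runs 24→39
Order 3: waits 39, runs 39→52
Order 1: waits 52, runs 52→64
Order 5: waits 64, runs 64→75
Order 2: waits 75, runs 75→85
Order 7: waits 85, runs 85→94
Order 6: waits 94, runs 94→99
Order 8: waits 99, runs 99→102
Sum = 0+24+39+52+64+75+85+94+99 = 532.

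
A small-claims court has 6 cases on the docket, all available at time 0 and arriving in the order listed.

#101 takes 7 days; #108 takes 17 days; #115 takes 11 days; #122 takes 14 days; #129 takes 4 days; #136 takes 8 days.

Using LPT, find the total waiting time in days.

LPT (decreasing processing time): #108 #122 #115 #136 #101 #129.
#108: waits 0, runs 0→17
#122: waits 17, runs 17→31
#115: waits 31, runs 31→42
#136: waits 42, runs 42→50
#101: waits 50, runs 50→57
#129: waits 57, runs 57→61
Sum = 0+17+31+42+50+57 = 197.

197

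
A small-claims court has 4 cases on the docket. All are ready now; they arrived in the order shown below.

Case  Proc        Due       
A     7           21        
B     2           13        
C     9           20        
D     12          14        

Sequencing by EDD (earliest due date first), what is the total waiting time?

EDD (increasing due date): B D C A.
B: waits 0, runs 0→2
D: waits 2, runs 2→14
C: waits 14, runs 14→23
A: waits 23, runs 23→30
Sum = 0+2+14+23 = 39.

39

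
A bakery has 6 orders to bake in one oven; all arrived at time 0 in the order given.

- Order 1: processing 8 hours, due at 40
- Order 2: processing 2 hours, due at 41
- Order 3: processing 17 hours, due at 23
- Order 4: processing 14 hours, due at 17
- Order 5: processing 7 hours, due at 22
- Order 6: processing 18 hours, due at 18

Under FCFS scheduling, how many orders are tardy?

FIFO (arrival order): Order 1 Order 2 Order 3 Order 4 Order 5 Order 6.
Order 1: 0→8, due 40, tardiness 0
Order 2: 8→10, due 41, tardiness 0
Order 3: 10→27, due 23, tardiness 4
Order 4: 27→41, due 17, tardiness 24
Order 5: 41→48, due 22, tardiness 26
Order 6: 48→66, due 18, tardiness 48
Late orders: 4.

4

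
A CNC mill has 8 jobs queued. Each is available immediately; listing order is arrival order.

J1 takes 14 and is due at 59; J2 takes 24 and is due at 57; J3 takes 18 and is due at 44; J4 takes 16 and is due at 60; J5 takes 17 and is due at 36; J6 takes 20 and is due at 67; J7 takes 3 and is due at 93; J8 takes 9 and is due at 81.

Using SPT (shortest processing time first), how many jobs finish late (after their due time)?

SPT (increasing processing time): J7 J8 J1 J4 J5 J3 J6 J2.
J7: 0→3, due 93, tardiness 0
J8: 3→12, due 81, tardiness 0
J1: 12→26, due 59, tardiness 0
J4: 26→42, due 60, tardiness 0
J5: 42→59, due 36, tardiness 23
J3: 59→77, due 44, tardiness 33
J6: 77→97, due 67, tardiness 30
J2: 97→121, due 57, tardiness 64
Late jobs: 4.

4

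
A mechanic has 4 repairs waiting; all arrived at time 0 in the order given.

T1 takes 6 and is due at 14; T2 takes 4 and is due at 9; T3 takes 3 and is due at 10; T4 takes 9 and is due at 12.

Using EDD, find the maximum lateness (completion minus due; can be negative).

EDD (increasing due date): T2 T3 T4 T1.
T2: 0→4, due 9, lateness -5
T3: 4→7, due 10, lateness -3
T4: 7→16, due 12, lateness 4
T1: 16→22, due 14, lateness 8
Maximum = 8.

8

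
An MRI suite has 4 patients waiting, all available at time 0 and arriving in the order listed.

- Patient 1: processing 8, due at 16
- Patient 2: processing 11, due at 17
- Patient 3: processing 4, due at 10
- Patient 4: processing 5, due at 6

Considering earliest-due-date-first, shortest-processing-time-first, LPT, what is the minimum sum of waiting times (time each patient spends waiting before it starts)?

30

EDD (increasing due date): Patient 4 Patient 3 Patient 1 Patient 2.
Patient 4: waits 0, runs 0→5
Patient 3: waits 5, runs 5→9
Patient 1: waits 9, runs 9→17
Patient 2: waits 17, runs 17→28
Sum = 0+5+9+17 = 31.
SPT (increasing processing time): Patient 3 Patient 4 Patient 1 Patient 2.
Patient 3: waits 0, runs 0→4
Patient 4: waits 4, runs 4→9
Patient 1: waits 9, runs 9→17
Patient 2: waits 17, runs 17→28
Sum = 0+4+9+17 = 30.
LPT (decreasing processing time): Patient 2 Patient 1 Patient 4 Patient 3.
Patient 2: waits 0, runs 0→11
Patient 1: waits 11, runs 11→19
Patient 4: waits 19, runs 19→24
Patient 3: waits 24, runs 24→28
Sum = 0+11+19+24 = 54.
EDD 31, SPT 30, LPT 54 → minimum 30.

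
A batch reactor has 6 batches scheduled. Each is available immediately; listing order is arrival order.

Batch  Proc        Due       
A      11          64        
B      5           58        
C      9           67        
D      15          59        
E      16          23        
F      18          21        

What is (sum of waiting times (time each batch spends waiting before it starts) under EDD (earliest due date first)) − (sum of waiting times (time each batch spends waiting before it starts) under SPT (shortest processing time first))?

EDD (increasing due date): F E B D A C.
F: waits 0, runs 0→18
E: waits 18, runs 18→34
B: waits 34, runs 34→39
D: waits 39, runs 39→54
A: waits 54, runs 54→65
C: waits 65, runs 65→74
Sum = 0+18+34+39+54+65 = 210.
SPT (increasing processing time): B C A D E F.
B: waits 0, runs 0→5
C: waits 5, runs 5→14
A: waits 14, runs 14→25
D: waits 25, runs 25→40
E: waits 40, runs 40→56
F: waits 56, runs 56→74
Sum = 0+5+14+25+40+56 = 140.
Difference = 210 − 140 = 70.

70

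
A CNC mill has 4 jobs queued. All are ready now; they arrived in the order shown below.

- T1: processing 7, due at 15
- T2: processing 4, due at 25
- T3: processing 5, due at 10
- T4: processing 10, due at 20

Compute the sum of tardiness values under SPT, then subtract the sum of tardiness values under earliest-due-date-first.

4

SPT (increasing processing time): T2 T3 T1 T4.
T2: 0→4, due 25, tardiness 0
T3: 4→9, due 10, tardiness 0
T1: 9→16, due 15, tardiness 1
T4: 16→26, due 20, tardiness 6
Sum = 0+0+1+6 = 7.
EDD (increasing due date): T3 T1 T4 T2.
T3: 0→5, due 10, tardiness 0
T1: 5→12, due 15, tardiness 0
T4: 12→22, due 20, tardiness 2
T2: 22→26, due 25, tardiness 1
Sum = 0+0+2+1 = 3.
Difference = 7 − 3 = 4.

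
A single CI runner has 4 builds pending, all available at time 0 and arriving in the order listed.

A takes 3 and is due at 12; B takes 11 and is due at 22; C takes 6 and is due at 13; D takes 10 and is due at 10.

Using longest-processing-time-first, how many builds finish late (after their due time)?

LPT (decreasing processing time): B D C A.
B: 0→11, due 22, tardiness 0
D: 11→21, due 10, tardiness 11
C: 21→27, due 13, tardiness 14
A: 27→30, due 12, tardiness 18
Late builds: 3.

3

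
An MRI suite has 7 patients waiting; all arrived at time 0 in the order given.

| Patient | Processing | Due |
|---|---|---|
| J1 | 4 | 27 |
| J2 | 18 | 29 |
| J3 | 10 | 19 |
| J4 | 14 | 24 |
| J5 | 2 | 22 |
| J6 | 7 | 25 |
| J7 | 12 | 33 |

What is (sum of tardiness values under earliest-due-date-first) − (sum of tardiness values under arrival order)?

-45

EDD (increasing due date): J3 J5 J4 J6 J1 J2 J7.
J3: 0→10, due 19, tardiness 0
J5: 10→12, due 22, tardiness 0
J4: 12→26, due 24, tardiness 2
J6: 26→33, due 25, tardiness 8
J1: 33→37, due 27, tardiness 10
J2: 37→55, due 29, tardiness 26
J7: 55→67, due 33, tardiness 34
Sum = 0+0+2+8+10+26+34 = 80.
FIFO (arrival order): J1 J2 J3 J4 J5 J6 J7.
J1: 0→4, due 27, tardiness 0
J2: 4→22, due 29, tardiness 0
J3: 22→32, due 19, tardiness 13
J4: 32→46, due 24, tardiness 22
J5: 46→48, due 22, tardiness 26
J6: 48→55, due 25, tardiness 30
J7: 55→67, due 33, tardiness 34
Sum = 0+0+13+22+26+30+34 = 125.
Difference = 80 − 125 = -45.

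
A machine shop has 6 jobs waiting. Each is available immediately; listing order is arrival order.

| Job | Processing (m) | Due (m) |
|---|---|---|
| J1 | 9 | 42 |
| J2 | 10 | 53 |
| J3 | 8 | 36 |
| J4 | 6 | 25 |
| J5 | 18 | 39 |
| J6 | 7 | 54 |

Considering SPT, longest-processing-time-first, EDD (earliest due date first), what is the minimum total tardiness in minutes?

4

SPT (increasing processing time): J4 J6 J3 J1 J2 J5.
J4: 0→6, due 25, tardiness 0
J6: 6→13, due 54, tardiness 0
J3: 13→21, due 36, tardiness 0
J1: 21→30, due 42, tardiness 0
J2: 30→40, due 53, tardiness 0
J5: 40→58, due 39, tardiness 19
Sum = 0+0+0+0+0+19 = 19.
LPT (decreasing processing time): J5 J2 J1 J3 J6 J4.
J5: 0→18, due 39, tardiness 0
J2: 18→28, due 53, tardiness 0
J1: 28→37, due 42, tardiness 0
J3: 37→45, due 36, tardiness 9
J6: 45→52, due 54, tardiness 0
J4: 52→58, due 25, tardiness 33
Sum = 0+0+0+9+0+33 = 42.
EDD (increasing due date): J4 J3 J5 J1 J2 J6.
J4: 0→6, due 25, tardiness 0
J3: 6→14, due 36, tardiness 0
J5: 14→32, due 39, tardiness 0
J1: 32→41, due 42, tardiness 0
J2: 41→51, due 53, tardiness 0
J6: 51→58, due 54, tardiness 4
Sum = 0+0+0+0+0+4 = 4.
SPT 19, LPT 42, EDD 4 → minimum 4.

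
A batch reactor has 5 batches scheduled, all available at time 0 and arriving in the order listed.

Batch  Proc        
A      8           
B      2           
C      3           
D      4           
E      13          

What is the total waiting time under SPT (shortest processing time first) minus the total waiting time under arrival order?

-15

SPT (increasing processing time): B C D A E.
B: waits 0, runs 0→2
C: waits 2, runs 2→5
D: waits 5, runs 5→9
A: waits 9, runs 9→17
E: waits 17, runs 17→30
Sum = 0+2+5+9+17 = 33.
FIFO (arrival order): A B C D E.
A: waits 0, runs 0→8
B: waits 8, runs 8→10
C: waits 10, runs 10→13
D: waits 13, runs 13→17
E: waits 17, runs 17→30
Sum = 0+8+10+13+17 = 48.
Difference = 33 − 48 = -15.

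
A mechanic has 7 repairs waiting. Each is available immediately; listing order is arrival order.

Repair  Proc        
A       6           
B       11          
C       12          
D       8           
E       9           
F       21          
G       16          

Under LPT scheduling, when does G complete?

37

LPT (decreasing processing time): F G C B E D A.
F: 0→21
G: 21→37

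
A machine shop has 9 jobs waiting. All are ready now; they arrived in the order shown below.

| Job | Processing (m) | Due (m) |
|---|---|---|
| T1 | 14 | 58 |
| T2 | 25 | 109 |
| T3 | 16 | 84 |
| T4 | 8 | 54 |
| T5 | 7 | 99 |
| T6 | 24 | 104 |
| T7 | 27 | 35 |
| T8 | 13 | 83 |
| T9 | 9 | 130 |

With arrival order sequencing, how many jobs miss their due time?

4

FIFO (arrival order): T1 T2 T3 T4 T5 T6 T7 T8 T9.
T1: 0→14, due 58, tardiness 0
T2: 14→39, due 109, tardiness 0
T3: 39→55, due 84, tardiness 0
T4: 55→63, due 54, tardiness 9
T5: 63→70, due 99, tardiness 0
T6: 70→94, due 104, tardiness 0
T7: 94→121, due 35, tardiness 86
T8: 121→134, due 83, tardiness 51
T9: 134→143, due 130, tardiness 13
Late jobs: 4.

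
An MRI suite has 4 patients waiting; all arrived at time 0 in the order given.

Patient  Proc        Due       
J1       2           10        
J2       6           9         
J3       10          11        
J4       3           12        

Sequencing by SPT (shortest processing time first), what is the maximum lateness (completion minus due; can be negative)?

SPT (increasing processing time): J1 J4 J2 J3.
J1: 0→2, due 10, lateness -8
J4: 2→5, due 12, lateness -7
J2: 5→11, due 9, lateness 2
J3: 11→21, due 11, lateness 10
Maximum = 10.

10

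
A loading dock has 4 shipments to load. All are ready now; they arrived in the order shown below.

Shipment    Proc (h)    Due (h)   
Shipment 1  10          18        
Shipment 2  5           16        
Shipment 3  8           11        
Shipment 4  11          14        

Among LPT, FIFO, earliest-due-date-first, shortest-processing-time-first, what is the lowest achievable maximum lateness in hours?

16

LPT (decreasing processing time): Shipment 4 Shipment 1 Shipment 3 Shipment 2.
Shipment 4: 0→11, due 14, lateness -3
Shipment 1: 11→21, due 18, lateness 3
Shipment 3: 21→29, due 11, lateness 18
Shipment 2: 29→34, due 16, lateness 18
Maximum = 18.
FIFO (arrival order): Shipment 1 Shipment 2 Shipment 3 Shipment 4.
Shipment 1: 0→10, due 18, lateness -8
Shipment 2: 10→15, due 16, lateness -1
Shipment 3: 15→23, due 11, lateness 12
Shipment 4: 23→34, due 14, lateness 20
Maximum = 20.
EDD (increasing due date): Shipment 3 Shipment 4 Shipment 2 Shipment 1.
Shipment 3: 0→8, due 11, lateness -3
Shipment 4: 8→19, due 14, lateness 5
Shipment 2: 19→24, due 16, lateness 8
Shipment 1: 24→34, due 18, lateness 16
Maximum = 16.
SPT (increasing processing time): Shipment 2 Shipment 3 Shipment 1 Shipment 4.
Shipment 2: 0→5, due 16, lateness -11
Shipment 3: 5→13, due 11, lateness 2
Shipment 1: 13→23, due 18, lateness 5
Shipment 4: 23→34, due 14, lateness 20
Maximum = 20.
LPT 18, FIFO 20, EDD 16, SPT 20 → minimum 16.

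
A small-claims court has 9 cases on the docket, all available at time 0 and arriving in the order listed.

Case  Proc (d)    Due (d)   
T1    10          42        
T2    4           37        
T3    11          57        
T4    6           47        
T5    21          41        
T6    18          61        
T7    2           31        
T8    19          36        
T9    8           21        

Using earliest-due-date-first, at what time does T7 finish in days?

10

EDD (increasing due date): T9 T7 T8 T2 T5 T1 T4 T3 T6.
T9: 0→8
T7: 8→10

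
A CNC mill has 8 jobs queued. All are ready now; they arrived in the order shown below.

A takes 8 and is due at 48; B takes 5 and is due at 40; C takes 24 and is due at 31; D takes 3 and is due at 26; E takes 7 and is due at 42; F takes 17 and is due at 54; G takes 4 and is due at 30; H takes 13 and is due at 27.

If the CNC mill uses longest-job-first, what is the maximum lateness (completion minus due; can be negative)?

55

LPT (decreasing processing time): C F H A E B G D.
C: 0→24, due 31, lateness -7
F: 24→41, due 54, lateness -13
H: 41→54, due 27, lateness 27
A: 54→62, due 48, lateness 14
E: 62→69, due 42, lateness 27
B: 69→74, due 40, lateness 34
G: 74→78, due 30, lateness 48
D: 78→81, due 26, lateness 55
Maximum = 55.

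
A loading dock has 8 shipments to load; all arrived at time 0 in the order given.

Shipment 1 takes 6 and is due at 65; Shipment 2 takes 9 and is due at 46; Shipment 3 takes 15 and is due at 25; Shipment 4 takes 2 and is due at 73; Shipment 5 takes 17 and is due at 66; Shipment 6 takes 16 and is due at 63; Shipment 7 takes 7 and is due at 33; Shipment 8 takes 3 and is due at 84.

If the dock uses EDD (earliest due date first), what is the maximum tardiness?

4

EDD (increasing due date): Shipment 3 Shipment 7 Shipment 2 Shipment 6 Shipment 1 Shipment 5 Shipment 4 Shipment 8.
Shipment 3: 0→15, due 25, tardiness 0
Shipment 7: 15→22, due 33, tardiness 0
Shipment 2: 22→31, due 46, tardiness 0
Shipment 6: 31→47, due 63, tardiness 0
Shipment 1: 47→53, due 65, tardiness 0
Shipment 5: 53→70, due 66, tardiness 4
Shipment 4: 70→72, due 73, tardiness 0
Shipment 8: 72→75, due 84, tardiness 0
Maximum = 4.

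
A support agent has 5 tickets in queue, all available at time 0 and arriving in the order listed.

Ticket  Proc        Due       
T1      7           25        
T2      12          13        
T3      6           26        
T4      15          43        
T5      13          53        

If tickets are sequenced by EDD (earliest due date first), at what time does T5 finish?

EDD (increasing due date): T2 T1 T3 T4 T5.
T2: 0→12
T1: 12→19
T3: 19→25
T4: 25→40
T5: 40→53

53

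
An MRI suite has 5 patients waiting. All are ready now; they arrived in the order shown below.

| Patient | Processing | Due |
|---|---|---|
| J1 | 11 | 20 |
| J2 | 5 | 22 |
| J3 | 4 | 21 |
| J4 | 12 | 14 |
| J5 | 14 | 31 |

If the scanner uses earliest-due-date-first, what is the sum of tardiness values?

34

EDD (increasing due date): J4 J1 J3 J2 J5.
J4: 0→12, due 14, tardiness 0
J1: 12→23, due 20, tardiness 3
J3: 23→27, due 21, tardiness 6
J2: 27→32, due 22, tardiness 10
J5: 32→46, due 31, tardiness 15
Sum = 0+3+6+10+15 = 34.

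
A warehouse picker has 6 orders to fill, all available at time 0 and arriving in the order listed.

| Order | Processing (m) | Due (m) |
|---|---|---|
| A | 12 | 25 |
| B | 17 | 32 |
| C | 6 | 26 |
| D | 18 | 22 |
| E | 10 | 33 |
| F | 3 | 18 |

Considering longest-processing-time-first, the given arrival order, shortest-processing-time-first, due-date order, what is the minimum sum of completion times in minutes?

LPT (decreasing processing time): D B A E C F.
D: 0→18
B: 18→35
A: 35→47
E: 47→57
C: 57→63
F: 63→66
Sum = 18+35+47+57+63+66 = 286.
FIFO (arrival order): A B C D E F.
A: 0→12
B: 12→29
C: 29→35
D: 35→53
E: 53→63
F: 63→66
Sum = 12+29+35+53+63+66 = 258.
SPT (increasing processing time): F C E A B D.
F: 0→3
C: 3→9
E: 9→19
A: 19→31
B: 31→48
D: 48→66
Sum = 3+9+19+31+48+66 = 176.
EDD (increasing due date): F D A C B E.
F: 0→3
D: 3→21
A: 21→33
C: 33→39
B: 39→56
E: 56→66
Sum = 3+21+33+39+56+66 = 218.
LPT 286, FIFO 258, SPT 176, EDD 218 → minimum 176.

176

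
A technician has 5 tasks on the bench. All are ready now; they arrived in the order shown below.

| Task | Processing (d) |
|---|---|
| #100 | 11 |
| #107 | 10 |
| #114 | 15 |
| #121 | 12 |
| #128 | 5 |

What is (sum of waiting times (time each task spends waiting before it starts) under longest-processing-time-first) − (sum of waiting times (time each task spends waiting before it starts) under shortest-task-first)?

LPT (decreasing processing time): #114 #121 #100 #107 #128.
#114: waits 0, runs 0→15
#121: waits 15, runs 15→27
#100: waits 27, runs 27→38
#107: waits 38, runs 38→48
#128: waits 48, runs 48→53
Sum = 0+15+27+38+48 = 128.
SPT (increasing processing time): #128 #107 #100 #121 #114.
#128: waits 0, runs 0→5
#107: waits 5, runs 5→15
#100: waits 15, runs 15→26
#121: waits 26, runs 26→38
#114: waits 38, runs 38→53
Sum = 0+5+15+26+38 = 84.
Difference = 128 − 84 = 44.

44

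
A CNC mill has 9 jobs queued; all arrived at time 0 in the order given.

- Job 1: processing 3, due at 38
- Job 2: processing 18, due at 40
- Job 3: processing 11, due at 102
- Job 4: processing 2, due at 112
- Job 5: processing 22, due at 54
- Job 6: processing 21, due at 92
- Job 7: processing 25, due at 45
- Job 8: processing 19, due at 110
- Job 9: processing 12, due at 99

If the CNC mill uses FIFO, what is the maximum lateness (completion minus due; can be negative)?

57

FIFO (arrival order): Job 1 Job 2 Job 3 Job 4 Job 5 Job 6 Job 7 Job 8 Job 9.
Job 1: 0→3, due 38, lateness -35
Job 2: 3→21, due 40, lateness -19
Job 3: 21→32, due 102, lateness -70
Job 4: 32→34, due 112, lateness -78
Job 5: 34→56, due 54, lateness 2
Job 6: 56→77, due 92, lateness -15
Job 7: 77→102, due 45, lateness 57
Job 8: 102→121, due 110, lateness 11
Job 9: 121→133, due 99, lateness 34
Maximum = 57.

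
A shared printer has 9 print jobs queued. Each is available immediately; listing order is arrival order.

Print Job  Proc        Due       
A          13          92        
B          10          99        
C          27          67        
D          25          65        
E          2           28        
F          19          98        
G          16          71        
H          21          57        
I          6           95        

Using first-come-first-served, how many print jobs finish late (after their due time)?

FIFO (arrival order): A B C D E F G H I.
A: 0→13, due 92, tardiness 0
B: 13→23, due 99, tardiness 0
C: 23→50, due 67, tardiness 0
D: 50→75, due 65, tardiness 10
E: 75→77, due 28, tardiness 49
F: 77→96, due 98, tardiness 0
G: 96→112, due 71, tardiness 41
H: 112→133, due 57, tardiness 76
I: 133→139, due 95, tardiness 44
Late print jobs: 5.

5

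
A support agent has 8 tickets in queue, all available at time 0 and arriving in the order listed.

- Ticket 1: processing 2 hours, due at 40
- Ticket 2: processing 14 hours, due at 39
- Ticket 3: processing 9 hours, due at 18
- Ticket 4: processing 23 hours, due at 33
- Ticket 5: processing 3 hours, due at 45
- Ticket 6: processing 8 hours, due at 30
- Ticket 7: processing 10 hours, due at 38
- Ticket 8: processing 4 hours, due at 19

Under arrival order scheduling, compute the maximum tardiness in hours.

54

FIFO (arrival order): Ticket 1 Ticket 2 Ticket 3 Ticket 4 Ticket 5 Ticket 6 Ticket 7 Ticket 8.
Ticket 1: 0→2, due 40, tardiness 0
Ticket 2: 2→16, due 39, tardiness 0
Ticket 3: 16→25, due 18, tardiness 7
Ticket 4: 25→48, due 33, tardiness 15
Ticket 5: 48→51, due 45, tardiness 6
Ticket 6: 51→59, due 30, tardiness 29
Ticket 7: 59→69, due 38, tardiness 31
Ticket 8: 69→73, due 19, tardiness 54
Maximum = 54.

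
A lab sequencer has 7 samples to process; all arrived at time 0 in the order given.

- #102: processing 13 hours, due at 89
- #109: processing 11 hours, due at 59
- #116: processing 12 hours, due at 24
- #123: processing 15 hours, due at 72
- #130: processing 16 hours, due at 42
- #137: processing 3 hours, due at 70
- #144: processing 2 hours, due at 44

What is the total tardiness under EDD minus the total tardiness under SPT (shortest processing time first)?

EDD (increasing due date): #116 #130 #144 #109 #137 #123 #102.
#116: 0→12, due 24, tardiness 0
#130: 12→28, due 42, tardiness 0
#144: 28→30, due 44, tardiness 0
#109: 30→41, due 59, tardiness 0
#137: 41→44, due 70, tardiness 0
#123: 44→59, due 72, tardiness 0
#102: 59→72, due 89, tardiness 0
Sum = 0+0+0+0+0+0+0 = 0.
SPT (increasing processing time): #144 #137 #109 #116 #102 #123 #130.
#144: 0→2, due 44, tardiness 0
#137: 2→5, due 70, tardiness 0
#109: 5→16, due 59, tardiness 0
#116: 16→28, due 24, tardiness 4
#102: 28→41, due 89, tardiness 0
#123: 41→56, due 72, tardiness 0
#130: 56→72, due 42, tardiness 30
Sum = 0+0+0+4+0+0+30 = 34.
Difference = 0 − 34 = -34.

-34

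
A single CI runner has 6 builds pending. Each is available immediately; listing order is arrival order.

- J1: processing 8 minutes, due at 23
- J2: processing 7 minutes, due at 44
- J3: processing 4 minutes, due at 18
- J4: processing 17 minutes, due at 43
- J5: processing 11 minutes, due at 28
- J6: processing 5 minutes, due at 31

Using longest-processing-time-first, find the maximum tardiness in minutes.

LPT (decreasing processing time): J4 J5 J1 J2 J6 J3.
J4: 0→17, due 43, tardiness 0
J5: 17→28, due 28, tardiness 0
J1: 28→36, due 23, tardiness 13
J2: 36→43, due 44, tardiness 0
J6: 43→48, due 31, tardiness 17
J3: 48→52, due 18, tardiness 34
Maximum = 34.

34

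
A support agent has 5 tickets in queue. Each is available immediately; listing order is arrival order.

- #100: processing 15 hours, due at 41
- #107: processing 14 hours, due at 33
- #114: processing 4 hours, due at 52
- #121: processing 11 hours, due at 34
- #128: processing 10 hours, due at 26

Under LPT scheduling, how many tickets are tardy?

3

LPT (decreasing processing time): #100 #107 #121 #128 #114.
#100: 0→15, due 41, tardiness 0
#107: 15→29, due 33, tardiness 0
#121: 29→40, due 34, tardiness 6
#128: 40→50, due 26, tardiness 24
#114: 50→54, due 52, tardiness 2
Late tickets: 3.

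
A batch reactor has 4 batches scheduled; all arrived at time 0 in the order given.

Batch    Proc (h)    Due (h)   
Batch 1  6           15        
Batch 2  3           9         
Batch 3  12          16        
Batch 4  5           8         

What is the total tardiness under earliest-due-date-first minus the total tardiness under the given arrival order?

EDD (increasing due date): Batch 4 Batch 2 Batch 1 Batch 3.
Batch 4: 0→5, due 8, tardiness 0
Batch 2: 5→8, due 9, tardiness 0
Batch 1: 8→14, due 15, tardiness 0
Batch 3: 14→26, due 16, tardiness 10
Sum = 0+0+0+10 = 10.
FIFO (arrival order): Batch 1 Batch 2 Batch 3 Batch 4.
Batch 1: 0→6, due 15, tardiness 0
Batch 2: 6→9, due 9, tardiness 0
Batch 3: 9→21, due 16, tardiness 5
Batch 4: 21→26, due 8, tardiness 18
Sum = 0+0+5+18 = 23.
Difference = 10 − 23 = -13.

-13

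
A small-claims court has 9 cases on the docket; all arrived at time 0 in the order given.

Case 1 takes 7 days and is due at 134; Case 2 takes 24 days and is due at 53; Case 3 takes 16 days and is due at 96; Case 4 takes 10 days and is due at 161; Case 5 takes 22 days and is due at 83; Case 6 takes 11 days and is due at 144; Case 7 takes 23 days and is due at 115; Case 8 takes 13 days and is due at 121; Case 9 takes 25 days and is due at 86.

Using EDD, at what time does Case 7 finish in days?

110

EDD (increasing due date): Case 2 Case 5 Case 9 Case 3 Case 7 Case 8 Case 1 Case 6 Case 4.
Case 2: 0→24
Case 5: 24→46
Case 9: 46→71
Case 3: 71→87
Case 7: 87→110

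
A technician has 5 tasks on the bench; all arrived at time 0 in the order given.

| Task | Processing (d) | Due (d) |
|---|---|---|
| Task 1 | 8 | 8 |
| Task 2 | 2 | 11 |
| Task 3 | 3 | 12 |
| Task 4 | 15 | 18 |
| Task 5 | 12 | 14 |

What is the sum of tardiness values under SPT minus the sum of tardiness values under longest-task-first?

-57

SPT (increasing processing time): Task 2 Task 3 Task 1 Task 5 Task 4.
Task 2: 0→2, due 11, tardiness 0
Task 3: 2→5, due 12, tardiness 0
Task 1: 5→13, due 8, tardiness 5
Task 5: 13→25, due 14, tardiness 11
Task 4: 25→40, due 18, tardiness 22
Sum = 0+0+5+11+22 = 38.
LPT (decreasing processing time): Task 4 Task 5 Task 1 Task 3 Task 2.
Task 4: 0→15, due 18, tardiness 0
Task 5: 15→27, due 14, tardiness 13
Task 1: 27→35, due 8, tardiness 27
Task 3: 35→38, due 12, tardiness 26
Task 2: 38→40, due 11, tardiness 29
Sum = 0+13+27+26+29 = 95.
Difference = 38 − 95 = -57.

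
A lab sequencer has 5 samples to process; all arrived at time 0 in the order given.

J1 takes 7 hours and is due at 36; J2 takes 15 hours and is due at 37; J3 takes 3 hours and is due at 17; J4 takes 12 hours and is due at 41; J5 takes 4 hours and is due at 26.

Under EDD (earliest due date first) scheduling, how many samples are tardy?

EDD (increasing due date): J3 J5 J1 J2 J4.
J3: 0→3, due 17, tardiness 0
J5: 3→7, due 26, tardiness 0
J1: 7→14, due 36, tardiness 0
J2: 14→29, due 37, tardiness 0
J4: 29→41, due 41, tardiness 0
Late samples: 0.

0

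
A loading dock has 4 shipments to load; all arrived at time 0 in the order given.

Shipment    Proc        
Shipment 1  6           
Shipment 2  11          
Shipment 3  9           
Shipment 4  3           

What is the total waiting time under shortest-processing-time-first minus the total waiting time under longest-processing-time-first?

-27

SPT (increasing processing time): Shipment 4 Shipment 1 Shipment 3 Shipment 2.
Shipment 4: waits 0, runs 0→3
Shipment 1: waits 3, runs 3→9
Shipment 3: waits 9, runs 9→18
Shipment 2: waits 18, runs 18→29
Sum = 0+3+9+18 = 30.
LPT (decreasing processing time): Shipment 2 Shipment 3 Shipment 1 Shipment 4.
Shipment 2: waits 0, runs 0→11
Shipment 3: waits 11, runs 11→20
Shipment 1: waits 20, runs 20→26
Shipment 4: waits 26, runs 26→29
Sum = 0+11+20+26 = 57.
Difference = 30 − 57 = -27.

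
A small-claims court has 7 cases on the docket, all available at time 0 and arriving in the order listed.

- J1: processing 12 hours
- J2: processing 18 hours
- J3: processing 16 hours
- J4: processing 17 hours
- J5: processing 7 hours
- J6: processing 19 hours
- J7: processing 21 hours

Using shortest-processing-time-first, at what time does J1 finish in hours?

SPT (increasing processing time): J5 J1 J3 J4 J2 J6 J7.
J5: 0→7
J1: 7→19

19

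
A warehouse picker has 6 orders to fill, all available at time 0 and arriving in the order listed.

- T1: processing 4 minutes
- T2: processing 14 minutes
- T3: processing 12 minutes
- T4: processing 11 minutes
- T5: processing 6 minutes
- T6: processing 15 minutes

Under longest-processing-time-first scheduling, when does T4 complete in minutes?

52

LPT (decreasing processing time): T6 T2 T3 T4 T5 T1.
T6: 0→15
T2: 15→29
T3: 29→41
T4: 41→52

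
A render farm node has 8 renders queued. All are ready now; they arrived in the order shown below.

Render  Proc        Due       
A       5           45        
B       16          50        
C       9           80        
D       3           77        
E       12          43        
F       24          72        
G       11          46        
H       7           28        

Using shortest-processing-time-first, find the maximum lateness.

15

SPT (increasing processing time): D A H C G E B F.
D: 0→3, due 77, lateness -74
A: 3→8, due 45, lateness -37
H: 8→15, due 28, lateness -13
C: 15→24, due 80, lateness -56
G: 24→35, due 46, lateness -11
E: 35→47, due 43, lateness 4
B: 47→63, due 50, lateness 13
F: 63→87, due 72, lateness 15
Maximum = 15.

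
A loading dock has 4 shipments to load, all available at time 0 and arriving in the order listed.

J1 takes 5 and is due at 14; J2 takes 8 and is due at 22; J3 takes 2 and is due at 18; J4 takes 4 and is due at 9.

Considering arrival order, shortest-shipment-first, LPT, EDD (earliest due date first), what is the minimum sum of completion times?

38

FIFO (arrival order): J1 J2 J3 J4.
J1: 0→5
J2: 5→13
J3: 13→15
J4: 15→19
Sum = 5+13+15+19 = 52.
SPT (increasing processing time): J3 J4 J1 J2.
J3: 0→2
J4: 2→6
J1: 6→11
J2: 11→19
Sum = 2+6+11+19 = 38.
LPT (decreasing processing time): J2 J1 J4 J3.
J2: 0→8
J1: 8→13
J4: 13→17
J3: 17→19
Sum = 8+13+17+19 = 57.
EDD (increasing due date): J4 J1 J3 J2.
J4: 0→4
J1: 4→9
J3: 9→11
J2: 11→19
Sum = 4+9+11+19 = 43.
FIFO 52, SPT 38, LPT 57, EDD 43 → minimum 38.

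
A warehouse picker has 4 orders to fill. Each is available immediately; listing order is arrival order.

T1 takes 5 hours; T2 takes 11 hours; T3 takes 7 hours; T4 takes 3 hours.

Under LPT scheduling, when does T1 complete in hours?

23

LPT (decreasing processing time): T2 T3 T1 T4.
T2: 0→11
T3: 11→18
T1: 18→23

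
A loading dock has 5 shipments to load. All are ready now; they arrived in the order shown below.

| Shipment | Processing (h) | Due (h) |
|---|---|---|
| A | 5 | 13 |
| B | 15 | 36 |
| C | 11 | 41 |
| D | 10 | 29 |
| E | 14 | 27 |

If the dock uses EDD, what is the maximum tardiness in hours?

EDD (increasing due date): A E D B C.
A: 0→5, due 13, tardiness 0
E: 5→19, due 27, tardiness 0
D: 19→29, due 29, tardiness 0
B: 29→44, due 36, tardiness 8
C: 44→55, due 41, tardiness 14
Maximum = 14.

14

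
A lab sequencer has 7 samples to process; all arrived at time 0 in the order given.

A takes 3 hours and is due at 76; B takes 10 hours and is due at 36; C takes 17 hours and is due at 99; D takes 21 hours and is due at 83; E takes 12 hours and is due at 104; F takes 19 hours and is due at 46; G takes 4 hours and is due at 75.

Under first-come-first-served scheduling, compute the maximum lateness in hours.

FIFO (arrival order): A B C D E F G.
A: 0→3, due 76, lateness -73
B: 3→13, due 36, lateness -23
C: 13→30, due 99, lateness -69
D: 30→51, due 83, lateness -32
E: 51→63, due 104, lateness -41
F: 63→82, due 46, lateness 36
G: 82→86, due 75, lateness 11
Maximum = 36.

36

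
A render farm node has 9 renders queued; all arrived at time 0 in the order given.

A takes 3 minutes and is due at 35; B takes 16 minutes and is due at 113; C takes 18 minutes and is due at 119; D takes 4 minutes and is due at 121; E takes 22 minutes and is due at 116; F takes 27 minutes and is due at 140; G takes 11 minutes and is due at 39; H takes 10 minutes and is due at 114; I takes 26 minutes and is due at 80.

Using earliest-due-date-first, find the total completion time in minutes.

620

EDD (increasing due date): A G I B H E C D F.
A: 0→3
G: 3→14
I: 14→40
B: 40→56
H: 56→66
E: 66→88
C: 88→106
D: 106→110
F: 110→137
Sum = 3+14+40+56+66+88+106+110+137 = 620.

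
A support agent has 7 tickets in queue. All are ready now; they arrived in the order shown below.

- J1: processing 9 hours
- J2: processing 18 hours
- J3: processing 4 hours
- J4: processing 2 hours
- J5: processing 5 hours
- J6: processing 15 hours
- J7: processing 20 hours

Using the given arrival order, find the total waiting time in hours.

FIFO (arrival order): J1 J2 J3 J4 J5 J6 J7.
J1: waits 0, runs 0→9
J2: waits 9, runs 9→27
J3: waits 27, runs 27→31
J4: waits 31, runs 31→33
J5: waits 33, runs 33→38
J6: waits 38, runs 38→53
J7: waits 53, runs 53→73
Sum = 0+9+27+31+33+38+53 = 191.

191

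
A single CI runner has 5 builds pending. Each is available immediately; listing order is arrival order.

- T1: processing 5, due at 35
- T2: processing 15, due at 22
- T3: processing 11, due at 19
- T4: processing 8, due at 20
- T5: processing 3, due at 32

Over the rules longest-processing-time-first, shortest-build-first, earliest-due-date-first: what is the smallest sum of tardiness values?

LPT (decreasing processing time): T2 T3 T4 T1 T5.
T2: 0→15, due 22, tardiness 0
T3: 15→26, due 19, tardiness 7
T4: 26→34, due 20, tardiness 14
T1: 34→39, due 35, tardiness 4
T5: 39→42, due 32, tardiness 10
Sum = 0+7+14+4+10 = 35.
SPT (increasing processing time): T5 T1 T4 T3 T2.
T5: 0→3, due 32, tardiness 0
T1: 3→8, due 35, tardiness 0
T4: 8→16, due 20, tardiness 0
T3: 16→27, due 19, tardiness 8
T2: 27→42, due 22, tardiness 20
Sum = 0+0+0+8+20 = 28.
EDD (increasing due date): T3 T4 T2 T5 T1.
T3: 0→11, due 19, tardiness 0
T4: 11→19, due 20, tardiness 0
T2: 19→34, due 22, tardiness 12
T5: 34→37, due 32, tardiness 5
T1: 37→42, due 35, tardiness 7
Sum = 0+0+12+5+7 = 24.
LPT 35, SPT 28, EDD 24 → minimum 24.

24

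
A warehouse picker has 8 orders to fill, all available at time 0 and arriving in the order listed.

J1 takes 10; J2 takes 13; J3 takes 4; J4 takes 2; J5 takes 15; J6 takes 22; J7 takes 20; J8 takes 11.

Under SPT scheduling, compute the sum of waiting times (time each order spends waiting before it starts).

SPT (increasing processing time): J4 J3 J1 J8 J2 J5 J7 J6.
J4: waits 0, runs 0→2
J3: waits 2, runs 2→6
J1: waits 6, runs 6→16
J8: waits 16, runs 16→27
J2: waits 27, runs 27→40
J5: waits 40, runs 40→55
J7: waits 55, runs 55→75
J6: waits 75, runs 75→97
Sum = 0+2+6+16+27+40+55+75 = 221.

221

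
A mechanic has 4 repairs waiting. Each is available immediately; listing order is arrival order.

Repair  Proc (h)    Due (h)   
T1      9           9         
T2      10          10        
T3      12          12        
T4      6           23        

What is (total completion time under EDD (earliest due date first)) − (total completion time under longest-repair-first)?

EDD (increasing due date): T1 T2 T3 T4.
T1: 0→9
T2: 9→19
T3: 19→31
T4: 31→37
Sum = 9+19+31+37 = 96.
LPT (decreasing processing time): T3 T2 T1 T4.
T3: 0→12
T2: 12→22
T1: 22→31
T4: 31→37
Sum = 12+22+31+37 = 102.
Difference = 96 − 102 = -6.

-6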